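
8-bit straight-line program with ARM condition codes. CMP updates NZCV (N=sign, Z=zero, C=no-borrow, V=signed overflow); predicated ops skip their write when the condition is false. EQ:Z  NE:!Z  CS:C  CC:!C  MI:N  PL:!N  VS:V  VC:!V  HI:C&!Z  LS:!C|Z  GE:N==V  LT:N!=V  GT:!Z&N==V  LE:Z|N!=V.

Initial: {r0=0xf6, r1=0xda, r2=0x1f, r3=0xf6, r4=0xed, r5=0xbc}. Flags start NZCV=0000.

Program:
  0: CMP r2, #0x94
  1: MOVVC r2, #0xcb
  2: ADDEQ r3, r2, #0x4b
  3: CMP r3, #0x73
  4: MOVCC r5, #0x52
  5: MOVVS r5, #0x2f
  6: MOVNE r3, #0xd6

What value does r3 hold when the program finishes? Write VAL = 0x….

[0] flags=1001 → (cmp)
[1] flags=1001 VC?F → skip
[2] flags=1001 EQ?F → skip
[3] flags=1010 → (cmp)
[4] flags=1010 CC?F → skip
[5] flags=1010 VS?F → skip
[6] flags=1010 NE?T → r3=0xd6

VAL = 0xd6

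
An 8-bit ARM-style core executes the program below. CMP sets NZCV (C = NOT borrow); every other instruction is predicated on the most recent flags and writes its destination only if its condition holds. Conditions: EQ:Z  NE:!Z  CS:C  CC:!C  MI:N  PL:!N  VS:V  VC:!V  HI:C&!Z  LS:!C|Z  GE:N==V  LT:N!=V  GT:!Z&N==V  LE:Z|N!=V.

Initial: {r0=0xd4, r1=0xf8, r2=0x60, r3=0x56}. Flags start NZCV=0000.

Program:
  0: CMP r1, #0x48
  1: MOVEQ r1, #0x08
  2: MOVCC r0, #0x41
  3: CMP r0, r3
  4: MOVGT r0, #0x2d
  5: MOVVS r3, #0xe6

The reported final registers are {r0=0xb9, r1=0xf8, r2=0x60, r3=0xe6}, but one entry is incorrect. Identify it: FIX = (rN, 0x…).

FIX = (r0, 0xd4)

[0] flags=1010 → (cmp)
[1] flags=1010 EQ?F → skip
[2] flags=1010 CC?F → skip
[3] flags=0011 → (cmp)
[4] flags=0011 GT?F → skip
[5] flags=0011 VS?T → r3=0xe6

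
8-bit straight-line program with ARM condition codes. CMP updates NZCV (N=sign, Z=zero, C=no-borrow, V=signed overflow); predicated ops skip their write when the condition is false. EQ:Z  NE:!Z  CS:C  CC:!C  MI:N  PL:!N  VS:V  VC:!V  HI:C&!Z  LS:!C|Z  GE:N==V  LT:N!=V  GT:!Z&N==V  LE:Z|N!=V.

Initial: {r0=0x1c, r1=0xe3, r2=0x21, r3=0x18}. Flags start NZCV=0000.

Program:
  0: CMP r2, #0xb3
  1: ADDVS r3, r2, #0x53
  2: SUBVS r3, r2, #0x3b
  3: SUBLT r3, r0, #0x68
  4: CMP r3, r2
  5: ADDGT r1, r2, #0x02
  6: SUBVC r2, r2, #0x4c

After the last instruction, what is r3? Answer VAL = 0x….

VAL = 0x18

0: ✓ CMP  NZCV=0000
1: · ADDVS
2: · SUBVS
3: · SUBLT
4: ✓ CMP  NZCV=1000
5: · ADDGT
6: ✓ SUBVC  r2←0xd5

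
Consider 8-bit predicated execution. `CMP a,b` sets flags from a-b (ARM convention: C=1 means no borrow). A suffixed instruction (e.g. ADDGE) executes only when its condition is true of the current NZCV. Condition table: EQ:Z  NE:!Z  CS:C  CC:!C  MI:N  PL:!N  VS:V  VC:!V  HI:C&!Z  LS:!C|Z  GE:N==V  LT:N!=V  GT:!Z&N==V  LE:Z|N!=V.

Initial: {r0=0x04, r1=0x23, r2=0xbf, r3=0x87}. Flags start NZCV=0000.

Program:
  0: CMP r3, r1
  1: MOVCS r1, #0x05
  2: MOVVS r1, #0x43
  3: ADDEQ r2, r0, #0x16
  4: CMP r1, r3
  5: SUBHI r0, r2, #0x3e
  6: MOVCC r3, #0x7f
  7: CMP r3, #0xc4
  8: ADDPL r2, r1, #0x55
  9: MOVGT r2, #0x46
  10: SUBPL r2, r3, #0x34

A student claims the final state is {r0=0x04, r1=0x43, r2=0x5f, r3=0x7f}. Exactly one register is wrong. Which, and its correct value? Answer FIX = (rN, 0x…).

[0] flags=0011 → (cmp)
[1] flags=0011 CS?T → r1=0x05
[2] flags=0011 VS?T → r1=0x43
[3] flags=0011 EQ?F → skip
[4] flags=1001 → (cmp)
[5] flags=1001 HI?F → skip
[6] flags=1001 CC?T → r3=0x7f
[7] flags=1001 → (cmp)
[8] flags=1001 PL?F → skip
[9] flags=1001 GT?T → r2=0x46
[10] flags=1001 PL?F → skip

FIX = (r2, 0x46)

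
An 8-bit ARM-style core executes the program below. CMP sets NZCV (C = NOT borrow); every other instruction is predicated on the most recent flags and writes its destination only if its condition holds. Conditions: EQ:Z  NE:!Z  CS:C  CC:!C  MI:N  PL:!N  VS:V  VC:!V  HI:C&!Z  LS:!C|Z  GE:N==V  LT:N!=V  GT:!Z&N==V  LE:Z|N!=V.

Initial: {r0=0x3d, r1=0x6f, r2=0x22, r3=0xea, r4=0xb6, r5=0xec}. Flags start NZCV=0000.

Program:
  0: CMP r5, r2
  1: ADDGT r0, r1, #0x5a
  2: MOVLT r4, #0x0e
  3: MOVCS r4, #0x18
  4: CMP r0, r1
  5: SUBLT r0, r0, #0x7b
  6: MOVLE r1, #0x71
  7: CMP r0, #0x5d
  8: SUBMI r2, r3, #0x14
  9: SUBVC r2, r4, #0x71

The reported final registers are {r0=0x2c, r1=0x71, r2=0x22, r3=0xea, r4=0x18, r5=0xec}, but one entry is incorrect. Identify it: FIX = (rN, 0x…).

[0] flags=1010 → (cmp)
[1] flags=1010 GT?F → skip
[2] flags=1010 LT?T → r4=0x0e
[3] flags=1010 CS?T → r4=0x18
[4] flags=1000 → (cmp)
[5] flags=1000 LT?T → r0=0xc2
[6] flags=1000 LE?T → r1=0x71
[7] flags=0011 → (cmp)
[8] flags=0011 MI?F → skip
[9] flags=0011 VC?F → skip

FIX = (r0, 0xc2)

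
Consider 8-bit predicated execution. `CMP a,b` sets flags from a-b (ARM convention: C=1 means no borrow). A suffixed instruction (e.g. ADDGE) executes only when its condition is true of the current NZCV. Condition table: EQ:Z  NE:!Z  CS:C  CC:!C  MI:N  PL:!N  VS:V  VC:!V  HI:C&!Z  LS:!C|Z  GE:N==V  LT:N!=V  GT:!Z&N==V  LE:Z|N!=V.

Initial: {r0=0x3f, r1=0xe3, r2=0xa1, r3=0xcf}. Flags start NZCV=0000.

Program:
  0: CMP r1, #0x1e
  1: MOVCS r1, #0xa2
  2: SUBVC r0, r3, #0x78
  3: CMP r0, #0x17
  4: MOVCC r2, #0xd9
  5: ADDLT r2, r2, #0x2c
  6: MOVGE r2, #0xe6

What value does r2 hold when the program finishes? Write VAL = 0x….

[0] flags=1010 → (cmp)
[1] flags=1010 CS?T → r1=0xa2
[2] flags=1010 VC?T → r0=0x57
[3] flags=0010 → (cmp)
[4] flags=0010 CC?F → skip
[5] flags=0010 LT?F → skip
[6] flags=0010 GE?T → r2=0xe6

VAL = 0xe6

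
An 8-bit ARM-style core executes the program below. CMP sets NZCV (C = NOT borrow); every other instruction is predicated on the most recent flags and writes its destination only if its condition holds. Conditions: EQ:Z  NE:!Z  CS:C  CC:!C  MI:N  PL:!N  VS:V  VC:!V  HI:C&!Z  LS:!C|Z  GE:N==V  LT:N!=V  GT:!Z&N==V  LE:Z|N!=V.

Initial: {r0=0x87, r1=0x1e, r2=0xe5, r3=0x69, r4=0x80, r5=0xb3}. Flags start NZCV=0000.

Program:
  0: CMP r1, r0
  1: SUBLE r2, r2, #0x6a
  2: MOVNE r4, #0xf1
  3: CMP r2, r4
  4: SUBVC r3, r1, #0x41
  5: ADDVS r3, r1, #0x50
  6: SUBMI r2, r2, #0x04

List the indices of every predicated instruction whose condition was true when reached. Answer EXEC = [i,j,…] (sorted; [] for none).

EXEC = [2,4,6]

0: ✓ CMP  NZCV=1001
1: · SUBLE
2: ✓ MOVNE  r4←0xf1
3: ✓ CMP  NZCV=1000
4: ✓ SUBVC  r3←0xdd
5: · ADDVS
6: ✓ SUBMI  r2←0xe1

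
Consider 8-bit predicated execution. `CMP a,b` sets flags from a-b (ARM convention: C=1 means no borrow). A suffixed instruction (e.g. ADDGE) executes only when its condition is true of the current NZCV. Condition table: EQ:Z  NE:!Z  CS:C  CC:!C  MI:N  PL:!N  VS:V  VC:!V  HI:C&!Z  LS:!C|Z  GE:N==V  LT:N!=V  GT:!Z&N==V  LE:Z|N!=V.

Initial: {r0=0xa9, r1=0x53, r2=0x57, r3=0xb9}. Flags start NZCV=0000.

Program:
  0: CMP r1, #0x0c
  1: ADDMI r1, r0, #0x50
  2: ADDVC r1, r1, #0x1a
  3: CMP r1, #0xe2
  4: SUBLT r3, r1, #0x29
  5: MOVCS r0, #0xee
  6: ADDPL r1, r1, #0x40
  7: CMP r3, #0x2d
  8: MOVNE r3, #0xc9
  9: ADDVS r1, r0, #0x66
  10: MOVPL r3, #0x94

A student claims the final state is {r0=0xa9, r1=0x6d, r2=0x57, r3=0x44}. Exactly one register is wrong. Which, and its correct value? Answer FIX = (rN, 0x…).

[0] flags=0010 → (cmp)
[1] flags=0010 MI?F → skip
[2] flags=0010 VC?T → r1=0x6d
[3] flags=1001 → (cmp)
[4] flags=1001 LT?F → skip
[5] flags=1001 CS?F → skip
[6] flags=1001 PL?F → skip
[7] flags=1010 → (cmp)
[8] flags=1010 NE?T → r3=0xc9
[9] flags=1010 VS?F → skip
[10] flags=1010 PL?F → skip

FIX = (r3, 0xc9)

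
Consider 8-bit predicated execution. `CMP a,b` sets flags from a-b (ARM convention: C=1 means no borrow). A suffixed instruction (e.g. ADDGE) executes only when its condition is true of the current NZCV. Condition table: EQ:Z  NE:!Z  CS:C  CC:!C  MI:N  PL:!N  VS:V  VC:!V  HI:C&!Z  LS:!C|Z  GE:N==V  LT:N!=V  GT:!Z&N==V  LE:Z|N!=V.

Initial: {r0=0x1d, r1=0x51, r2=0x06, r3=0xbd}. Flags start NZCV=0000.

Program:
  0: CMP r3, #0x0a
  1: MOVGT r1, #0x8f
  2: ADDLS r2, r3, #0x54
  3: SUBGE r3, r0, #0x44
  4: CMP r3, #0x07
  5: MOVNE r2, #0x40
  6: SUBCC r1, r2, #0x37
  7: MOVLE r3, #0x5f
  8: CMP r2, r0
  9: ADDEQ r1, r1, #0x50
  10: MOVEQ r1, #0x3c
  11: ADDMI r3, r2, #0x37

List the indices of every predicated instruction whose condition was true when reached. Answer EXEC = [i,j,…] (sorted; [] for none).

EXEC = [5,7]

0: ✓ CMP  NZCV=1010
1: · MOVGT
2: · ADDLS
3: · SUBGE
4: ✓ CMP  NZCV=1010
5: ✓ MOVNE  r2←0x40
6: · SUBCC
7: ✓ MOVLE  r3←0x5f
8: ✓ CMP  NZCV=0010
9: · ADDEQ
10: · MOVEQ
11: · ADDMI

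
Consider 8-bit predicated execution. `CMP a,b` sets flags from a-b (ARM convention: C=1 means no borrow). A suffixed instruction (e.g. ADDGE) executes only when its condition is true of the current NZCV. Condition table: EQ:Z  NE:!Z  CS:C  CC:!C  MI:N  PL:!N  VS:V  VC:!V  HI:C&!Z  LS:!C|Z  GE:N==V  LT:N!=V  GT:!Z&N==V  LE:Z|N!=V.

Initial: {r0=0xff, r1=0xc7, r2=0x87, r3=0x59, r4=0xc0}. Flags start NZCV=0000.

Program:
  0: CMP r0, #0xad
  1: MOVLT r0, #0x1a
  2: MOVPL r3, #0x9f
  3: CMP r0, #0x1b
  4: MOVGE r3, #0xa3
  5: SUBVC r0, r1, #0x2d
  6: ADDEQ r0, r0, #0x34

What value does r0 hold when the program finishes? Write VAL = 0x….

VAL = 0x9a

0: ✓ CMP  NZCV=0010
1: · MOVLT
2: ✓ MOVPL  r3←0x9f
3: ✓ CMP  NZCV=1010
4: · MOVGE
5: ✓ SUBVC  r0←0x9a
6: · ADDEQ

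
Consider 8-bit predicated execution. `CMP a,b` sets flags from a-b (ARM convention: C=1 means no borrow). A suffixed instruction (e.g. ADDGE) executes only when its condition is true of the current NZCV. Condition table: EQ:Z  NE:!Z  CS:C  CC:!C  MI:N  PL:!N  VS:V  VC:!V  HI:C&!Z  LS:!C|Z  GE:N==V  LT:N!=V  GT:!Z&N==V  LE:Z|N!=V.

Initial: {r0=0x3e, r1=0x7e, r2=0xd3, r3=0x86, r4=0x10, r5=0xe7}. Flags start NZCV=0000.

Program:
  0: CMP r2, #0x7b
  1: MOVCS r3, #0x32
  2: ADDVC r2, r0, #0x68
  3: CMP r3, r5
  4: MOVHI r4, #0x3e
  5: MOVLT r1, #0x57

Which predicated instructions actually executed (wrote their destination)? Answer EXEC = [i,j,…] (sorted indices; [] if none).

EXEC = [1]

[0] flags=0011 → (cmp)
[1] flags=0011 CS?T → r3=0x32
[2] flags=0011 VC?F → skip
[3] flags=0000 → (cmp)
[4] flags=0000 HI?F → skip
[5] flags=0000 LT?F → skip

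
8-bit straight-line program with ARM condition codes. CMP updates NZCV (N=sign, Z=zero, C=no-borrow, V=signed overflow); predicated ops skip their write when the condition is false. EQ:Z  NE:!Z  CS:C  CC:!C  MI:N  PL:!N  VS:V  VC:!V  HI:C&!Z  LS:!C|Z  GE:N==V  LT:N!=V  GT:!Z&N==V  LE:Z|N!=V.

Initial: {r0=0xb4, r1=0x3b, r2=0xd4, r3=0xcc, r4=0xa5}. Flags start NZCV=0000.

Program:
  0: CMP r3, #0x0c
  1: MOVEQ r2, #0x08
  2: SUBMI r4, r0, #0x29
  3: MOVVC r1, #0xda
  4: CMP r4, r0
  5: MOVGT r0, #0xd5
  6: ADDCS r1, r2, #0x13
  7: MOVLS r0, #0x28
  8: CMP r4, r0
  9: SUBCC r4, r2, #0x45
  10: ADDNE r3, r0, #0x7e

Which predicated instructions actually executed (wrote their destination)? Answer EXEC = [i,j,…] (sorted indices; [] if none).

EXEC = [2,3,7,10]

0: ✓ CMP  NZCV=1010
1: · MOVEQ
2: ✓ SUBMI  r4←0x8b
3: ✓ MOVVC  r1←0xda
4: ✓ CMP  NZCV=1000
5: · MOVGT
6: · ADDCS
7: ✓ MOVLS  r0←0x28
8: ✓ CMP  NZCV=0011
9: · SUBCC
10: ✓ ADDNE  r3←0xa6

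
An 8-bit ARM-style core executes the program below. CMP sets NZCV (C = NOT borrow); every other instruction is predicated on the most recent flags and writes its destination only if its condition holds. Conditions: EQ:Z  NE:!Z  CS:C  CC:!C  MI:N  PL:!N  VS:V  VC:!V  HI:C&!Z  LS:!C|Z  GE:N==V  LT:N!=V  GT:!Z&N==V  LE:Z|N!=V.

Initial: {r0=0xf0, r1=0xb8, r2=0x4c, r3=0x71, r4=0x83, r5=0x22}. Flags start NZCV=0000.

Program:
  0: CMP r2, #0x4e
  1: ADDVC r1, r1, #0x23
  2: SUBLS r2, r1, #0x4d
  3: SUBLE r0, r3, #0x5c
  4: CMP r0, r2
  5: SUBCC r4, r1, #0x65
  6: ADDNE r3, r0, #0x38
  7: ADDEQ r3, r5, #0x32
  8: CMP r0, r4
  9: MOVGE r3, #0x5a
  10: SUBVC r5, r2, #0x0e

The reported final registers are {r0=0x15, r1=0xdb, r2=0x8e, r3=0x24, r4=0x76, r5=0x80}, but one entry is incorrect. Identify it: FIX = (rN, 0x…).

0: ✓ CMP  NZCV=1000
1: ✓ ADDVC  r1←0xdb
2: ✓ SUBLS  r2←0x8e
3: ✓ SUBLE  r0←0x15
4: ✓ CMP  NZCV=1001
5: ✓ SUBCC  r4←0x76
6: ✓ ADDNE  r3←0x4d
7: · ADDEQ
8: ✓ CMP  NZCV=1000
9: · MOVGE
10: ✓ SUBVC  r5←0x80

FIX = (r3, 0x4d)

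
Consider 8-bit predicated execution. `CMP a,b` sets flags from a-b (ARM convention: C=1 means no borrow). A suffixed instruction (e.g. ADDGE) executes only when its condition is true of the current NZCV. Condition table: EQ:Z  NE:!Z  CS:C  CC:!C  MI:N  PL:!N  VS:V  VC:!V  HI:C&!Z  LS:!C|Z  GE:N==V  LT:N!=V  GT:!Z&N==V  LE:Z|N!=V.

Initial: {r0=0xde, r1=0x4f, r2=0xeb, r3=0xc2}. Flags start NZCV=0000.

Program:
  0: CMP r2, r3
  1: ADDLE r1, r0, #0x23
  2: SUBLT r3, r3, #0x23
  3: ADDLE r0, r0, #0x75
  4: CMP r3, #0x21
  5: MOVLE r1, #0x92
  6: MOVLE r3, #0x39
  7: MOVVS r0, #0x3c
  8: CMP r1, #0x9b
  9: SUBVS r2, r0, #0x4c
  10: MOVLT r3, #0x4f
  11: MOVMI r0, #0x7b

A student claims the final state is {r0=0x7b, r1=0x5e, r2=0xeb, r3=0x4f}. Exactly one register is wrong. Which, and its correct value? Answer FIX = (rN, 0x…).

[0] flags=0010 → (cmp)
[1] flags=0010 LE?F → skip
[2] flags=0010 LT?F → skip
[3] flags=0010 LE?F → skip
[4] flags=1010 → (cmp)
[5] flags=1010 LE?T → r1=0x92
[6] flags=1010 LE?T → r3=0x39
[7] flags=1010 VS?F → skip
[8] flags=1000 → (cmp)
[9] flags=1000 VS?F → skip
[10] flags=1000 LT?T → r3=0x4f
[11] flags=1000 MI?T → r0=0x7b

FIX = (r1, 0x92)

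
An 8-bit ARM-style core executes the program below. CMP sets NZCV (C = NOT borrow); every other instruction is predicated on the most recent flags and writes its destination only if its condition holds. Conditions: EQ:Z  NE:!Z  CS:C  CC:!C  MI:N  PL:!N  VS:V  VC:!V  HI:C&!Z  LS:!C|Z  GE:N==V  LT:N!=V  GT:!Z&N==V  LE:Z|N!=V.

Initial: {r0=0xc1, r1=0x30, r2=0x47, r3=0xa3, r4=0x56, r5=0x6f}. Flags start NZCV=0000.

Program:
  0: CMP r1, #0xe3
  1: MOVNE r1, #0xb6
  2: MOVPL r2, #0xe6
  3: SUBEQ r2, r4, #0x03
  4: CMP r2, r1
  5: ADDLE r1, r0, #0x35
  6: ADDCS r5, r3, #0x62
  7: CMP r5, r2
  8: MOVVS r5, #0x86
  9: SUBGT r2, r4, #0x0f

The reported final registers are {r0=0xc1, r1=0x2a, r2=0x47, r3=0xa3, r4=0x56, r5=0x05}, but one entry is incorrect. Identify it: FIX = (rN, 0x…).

[0] flags=0000 → (cmp)
[1] flags=0000 NE?T → r1=0xb6
[2] flags=0000 PL?T → r2=0xe6
[3] flags=0000 EQ?F → skip
[4] flags=0010 → (cmp)
[5] flags=0010 LE?F → skip
[6] flags=0010 CS?T → r5=0x05
[7] flags=0000 → (cmp)
[8] flags=0000 VS?F → skip
[9] flags=0000 GT?T → r2=0x47

FIX = (r1, 0xb6)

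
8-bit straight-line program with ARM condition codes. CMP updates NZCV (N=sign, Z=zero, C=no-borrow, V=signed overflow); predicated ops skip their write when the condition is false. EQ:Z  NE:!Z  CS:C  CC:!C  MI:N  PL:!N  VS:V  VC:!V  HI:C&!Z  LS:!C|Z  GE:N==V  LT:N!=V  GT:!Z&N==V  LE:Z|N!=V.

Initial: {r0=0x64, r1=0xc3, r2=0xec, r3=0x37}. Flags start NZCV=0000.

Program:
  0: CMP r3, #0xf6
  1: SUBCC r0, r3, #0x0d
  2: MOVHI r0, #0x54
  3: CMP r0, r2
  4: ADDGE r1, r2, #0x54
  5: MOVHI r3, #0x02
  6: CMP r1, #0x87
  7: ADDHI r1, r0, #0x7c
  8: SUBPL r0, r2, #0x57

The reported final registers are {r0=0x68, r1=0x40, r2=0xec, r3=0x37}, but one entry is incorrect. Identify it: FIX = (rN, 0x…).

FIX = (r0, 0x2a)

0: ✓ CMP  NZCV=0000
1: ✓ SUBCC  r0←0x2a
2: · MOVHI
3: ✓ CMP  NZCV=0000
4: ✓ ADDGE  r1←0x40
5: · MOVHI
6: ✓ CMP  NZCV=1001
7: · ADDHI
8: · SUBPL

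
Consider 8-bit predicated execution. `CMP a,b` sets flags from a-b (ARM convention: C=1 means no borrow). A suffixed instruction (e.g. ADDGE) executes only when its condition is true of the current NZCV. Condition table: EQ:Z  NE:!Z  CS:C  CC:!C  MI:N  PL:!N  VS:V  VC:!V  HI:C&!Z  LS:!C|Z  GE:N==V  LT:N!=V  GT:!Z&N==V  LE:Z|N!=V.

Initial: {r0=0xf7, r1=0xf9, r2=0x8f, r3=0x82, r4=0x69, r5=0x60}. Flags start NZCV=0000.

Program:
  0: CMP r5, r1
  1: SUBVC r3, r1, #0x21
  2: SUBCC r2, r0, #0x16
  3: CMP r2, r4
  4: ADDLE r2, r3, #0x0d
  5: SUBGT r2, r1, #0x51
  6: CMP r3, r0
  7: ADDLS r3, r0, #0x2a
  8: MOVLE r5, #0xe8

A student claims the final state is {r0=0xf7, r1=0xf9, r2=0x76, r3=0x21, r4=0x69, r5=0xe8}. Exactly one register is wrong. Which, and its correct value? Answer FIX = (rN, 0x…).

FIX = (r2, 0xe5)

0: ✓ CMP  NZCV=0000
1: ✓ SUBVC  r3←0xd8
2: ✓ SUBCC  r2←0xe1
3: ✓ CMP  NZCV=0011
4: ✓ ADDLE  r2←0xe5
5: · SUBGT
6: ✓ CMP  NZCV=1000
7: ✓ ADDLS  r3←0x21
8: ✓ MOVLE  r5←0xe8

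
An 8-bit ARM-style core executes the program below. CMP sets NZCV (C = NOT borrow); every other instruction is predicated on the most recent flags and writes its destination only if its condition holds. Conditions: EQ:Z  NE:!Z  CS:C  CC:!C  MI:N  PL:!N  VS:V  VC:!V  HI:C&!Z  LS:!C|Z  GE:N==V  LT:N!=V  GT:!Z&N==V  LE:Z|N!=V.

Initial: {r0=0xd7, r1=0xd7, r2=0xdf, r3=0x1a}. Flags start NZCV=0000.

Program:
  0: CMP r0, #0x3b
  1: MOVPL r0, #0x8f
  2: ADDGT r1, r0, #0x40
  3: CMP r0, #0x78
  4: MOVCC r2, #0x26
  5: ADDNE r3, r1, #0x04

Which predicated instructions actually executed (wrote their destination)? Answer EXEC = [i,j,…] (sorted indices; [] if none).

0: ✓ CMP  NZCV=1010
1: · MOVPL
2: · ADDGT
3: ✓ CMP  NZCV=0011
4: · MOVCC
5: ✓ ADDNE  r3←0xdb

EXEC = [5]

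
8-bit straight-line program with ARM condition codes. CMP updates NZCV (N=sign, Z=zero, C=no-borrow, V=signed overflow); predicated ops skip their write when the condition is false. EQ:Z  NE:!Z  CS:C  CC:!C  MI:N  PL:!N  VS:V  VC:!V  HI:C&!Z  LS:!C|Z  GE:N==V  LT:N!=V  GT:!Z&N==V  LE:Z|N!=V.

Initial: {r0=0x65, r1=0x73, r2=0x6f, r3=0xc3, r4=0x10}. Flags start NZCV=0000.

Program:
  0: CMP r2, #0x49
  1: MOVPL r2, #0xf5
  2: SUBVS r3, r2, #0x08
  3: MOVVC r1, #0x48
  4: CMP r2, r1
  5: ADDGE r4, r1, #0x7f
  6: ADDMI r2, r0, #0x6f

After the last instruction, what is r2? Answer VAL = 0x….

VAL = 0xd4

[0] flags=0010 → (cmp)
[1] flags=0010 PL?T → r2=0xf5
[2] flags=0010 VS?F → skip
[3] flags=0010 VC?T → r1=0x48
[4] flags=1010 → (cmp)
[5] flags=1010 GE?F → skip
[6] flags=1010 MI?T → r2=0xd4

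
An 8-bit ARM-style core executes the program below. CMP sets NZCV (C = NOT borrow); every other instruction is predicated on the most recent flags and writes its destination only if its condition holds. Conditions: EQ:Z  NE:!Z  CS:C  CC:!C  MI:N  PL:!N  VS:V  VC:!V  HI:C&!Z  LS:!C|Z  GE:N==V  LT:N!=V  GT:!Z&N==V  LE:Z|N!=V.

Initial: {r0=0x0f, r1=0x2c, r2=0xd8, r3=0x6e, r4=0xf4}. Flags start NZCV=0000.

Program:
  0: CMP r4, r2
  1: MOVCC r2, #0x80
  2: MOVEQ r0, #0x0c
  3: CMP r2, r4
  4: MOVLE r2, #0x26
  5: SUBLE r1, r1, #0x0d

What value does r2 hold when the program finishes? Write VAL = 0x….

VAL = 0x26

0: ✓ CMP  NZCV=0010
1: · MOVCC
2: · MOVEQ
3: ✓ CMP  NZCV=1000
4: ✓ MOVLE  r2←0x26
5: ✓ SUBLE  r1←0x1f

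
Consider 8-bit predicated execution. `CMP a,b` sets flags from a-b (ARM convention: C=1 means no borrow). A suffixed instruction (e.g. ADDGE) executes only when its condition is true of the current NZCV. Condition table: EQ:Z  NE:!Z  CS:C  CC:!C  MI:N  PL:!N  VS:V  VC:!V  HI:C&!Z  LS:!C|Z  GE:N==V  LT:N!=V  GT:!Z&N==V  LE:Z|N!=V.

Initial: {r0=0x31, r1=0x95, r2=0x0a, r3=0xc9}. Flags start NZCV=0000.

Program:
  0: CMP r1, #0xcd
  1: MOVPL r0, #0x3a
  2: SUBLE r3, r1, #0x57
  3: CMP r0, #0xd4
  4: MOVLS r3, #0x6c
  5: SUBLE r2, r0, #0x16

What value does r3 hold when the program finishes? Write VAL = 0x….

VAL = 0x6c

0: ✓ CMP  NZCV=1000
1: · MOVPL
2: ✓ SUBLE  r3←0x3e
3: ✓ CMP  NZCV=0000
4: ✓ MOVLS  r3←0x6c
5: · SUBLE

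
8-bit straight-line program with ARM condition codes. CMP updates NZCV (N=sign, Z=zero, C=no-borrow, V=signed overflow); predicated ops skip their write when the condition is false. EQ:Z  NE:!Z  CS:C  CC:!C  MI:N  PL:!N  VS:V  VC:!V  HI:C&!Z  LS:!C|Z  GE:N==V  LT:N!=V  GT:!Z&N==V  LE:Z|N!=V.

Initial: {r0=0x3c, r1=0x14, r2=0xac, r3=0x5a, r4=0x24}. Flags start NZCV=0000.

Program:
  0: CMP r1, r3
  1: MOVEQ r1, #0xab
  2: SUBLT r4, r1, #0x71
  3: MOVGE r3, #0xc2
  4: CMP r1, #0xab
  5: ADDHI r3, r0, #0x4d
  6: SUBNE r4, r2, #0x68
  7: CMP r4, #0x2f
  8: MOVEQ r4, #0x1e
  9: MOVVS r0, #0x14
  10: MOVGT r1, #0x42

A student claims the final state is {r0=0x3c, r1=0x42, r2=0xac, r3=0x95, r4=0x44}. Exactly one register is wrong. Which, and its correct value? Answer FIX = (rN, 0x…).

0: ✓ CMP  NZCV=1000
1: · MOVEQ
2: ✓ SUBLT  r4←0xa3
3: · MOVGE
4: ✓ CMP  NZCV=0000
5: · ADDHI
6: ✓ SUBNE  r4←0x44
7: ✓ CMP  NZCV=0010
8: · MOVEQ
9: · MOVVS
10: ✓ MOVGT  r1←0x42

FIX = (r3, 0x5a)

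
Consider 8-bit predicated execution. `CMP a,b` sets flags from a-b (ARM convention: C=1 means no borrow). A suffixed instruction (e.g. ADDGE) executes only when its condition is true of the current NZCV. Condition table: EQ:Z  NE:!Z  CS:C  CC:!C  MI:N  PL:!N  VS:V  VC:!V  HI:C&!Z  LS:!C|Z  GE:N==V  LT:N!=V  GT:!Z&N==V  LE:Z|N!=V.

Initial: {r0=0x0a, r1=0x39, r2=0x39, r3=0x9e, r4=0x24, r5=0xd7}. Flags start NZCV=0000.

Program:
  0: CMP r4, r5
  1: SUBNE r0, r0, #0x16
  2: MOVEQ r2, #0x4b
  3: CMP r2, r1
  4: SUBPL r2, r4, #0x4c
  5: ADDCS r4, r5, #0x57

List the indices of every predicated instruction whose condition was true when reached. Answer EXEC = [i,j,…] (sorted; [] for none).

EXEC = [1,4,5]

[0] flags=0000 → (cmp)
[1] flags=0000 NE?T → r0=0xf4
[2] flags=0000 EQ?F → skip
[3] flags=0110 → (cmp)
[4] flags=0110 PL?T → r2=0xd8
[5] flags=0110 CS?T → r4=0x2e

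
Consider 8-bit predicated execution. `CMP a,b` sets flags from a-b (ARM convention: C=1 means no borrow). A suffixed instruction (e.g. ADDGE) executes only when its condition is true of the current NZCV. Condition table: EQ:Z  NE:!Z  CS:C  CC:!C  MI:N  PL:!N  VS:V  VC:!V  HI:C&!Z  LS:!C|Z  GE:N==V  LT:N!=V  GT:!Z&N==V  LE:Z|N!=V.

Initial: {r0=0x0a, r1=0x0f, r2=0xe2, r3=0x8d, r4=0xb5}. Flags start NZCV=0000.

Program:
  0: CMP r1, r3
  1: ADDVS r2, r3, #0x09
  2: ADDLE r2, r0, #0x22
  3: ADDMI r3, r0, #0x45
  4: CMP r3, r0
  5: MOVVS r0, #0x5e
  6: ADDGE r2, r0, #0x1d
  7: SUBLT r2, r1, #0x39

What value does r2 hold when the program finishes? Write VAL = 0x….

VAL = 0x27

0: ✓ CMP  NZCV=1001
1: ✓ ADDVS  r2←0x96
2: · ADDLE
3: ✓ ADDMI  r3←0x4f
4: ✓ CMP  NZCV=0010
5: · MOVVS
6: ✓ ADDGE  r2←0x27
7: · SUBLT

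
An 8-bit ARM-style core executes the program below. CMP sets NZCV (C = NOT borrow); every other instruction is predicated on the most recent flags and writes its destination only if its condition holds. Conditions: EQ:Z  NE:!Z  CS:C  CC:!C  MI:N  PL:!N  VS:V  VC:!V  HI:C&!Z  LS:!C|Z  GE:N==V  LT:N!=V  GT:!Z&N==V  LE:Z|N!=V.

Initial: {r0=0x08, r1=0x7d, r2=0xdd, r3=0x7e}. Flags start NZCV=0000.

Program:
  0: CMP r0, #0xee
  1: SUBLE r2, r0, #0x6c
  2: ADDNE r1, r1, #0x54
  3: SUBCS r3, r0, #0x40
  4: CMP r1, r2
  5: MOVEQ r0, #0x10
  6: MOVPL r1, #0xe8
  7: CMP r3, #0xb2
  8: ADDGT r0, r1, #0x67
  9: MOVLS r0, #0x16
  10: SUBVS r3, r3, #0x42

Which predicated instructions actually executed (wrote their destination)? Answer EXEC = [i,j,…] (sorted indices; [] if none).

0: ✓ CMP  NZCV=0000
1: · SUBLE
2: ✓ ADDNE  r1←0xd1
3: · SUBCS
4: ✓ CMP  NZCV=1000
5: · MOVEQ
6: · MOVPL
7: ✓ CMP  NZCV=1001
8: ✓ ADDGT  r0←0x38
9: ✓ MOVLS  r0←0x16
10: ✓ SUBVS  r3←0x3c

EXEC = [2,8,9,10]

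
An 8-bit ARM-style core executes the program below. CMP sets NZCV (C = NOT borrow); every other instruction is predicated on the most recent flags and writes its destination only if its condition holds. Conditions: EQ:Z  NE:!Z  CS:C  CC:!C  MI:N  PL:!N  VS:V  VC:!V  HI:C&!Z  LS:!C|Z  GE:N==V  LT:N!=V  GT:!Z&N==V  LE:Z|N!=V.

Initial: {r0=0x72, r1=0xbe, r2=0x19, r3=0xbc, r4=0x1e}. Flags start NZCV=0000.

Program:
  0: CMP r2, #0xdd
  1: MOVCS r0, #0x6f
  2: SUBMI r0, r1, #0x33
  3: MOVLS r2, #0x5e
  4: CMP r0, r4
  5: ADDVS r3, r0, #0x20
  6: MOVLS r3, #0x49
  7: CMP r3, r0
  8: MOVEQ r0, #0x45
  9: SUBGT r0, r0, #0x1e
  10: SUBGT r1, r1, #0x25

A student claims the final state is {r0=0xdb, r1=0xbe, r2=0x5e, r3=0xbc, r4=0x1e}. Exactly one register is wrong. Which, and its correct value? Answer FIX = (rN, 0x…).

[0] flags=0000 → (cmp)
[1] flags=0000 CS?F → skip
[2] flags=0000 MI?F → skip
[3] flags=0000 LS?T → r2=0x5e
[4] flags=0010 → (cmp)
[5] flags=0010 VS?F → skip
[6] flags=0010 LS?F → skip
[7] flags=0011 → (cmp)
[8] flags=0011 EQ?F → skip
[9] flags=0011 GT?F → skip
[10] flags=0011 GT?F → skip

FIX = (r0, 0x72)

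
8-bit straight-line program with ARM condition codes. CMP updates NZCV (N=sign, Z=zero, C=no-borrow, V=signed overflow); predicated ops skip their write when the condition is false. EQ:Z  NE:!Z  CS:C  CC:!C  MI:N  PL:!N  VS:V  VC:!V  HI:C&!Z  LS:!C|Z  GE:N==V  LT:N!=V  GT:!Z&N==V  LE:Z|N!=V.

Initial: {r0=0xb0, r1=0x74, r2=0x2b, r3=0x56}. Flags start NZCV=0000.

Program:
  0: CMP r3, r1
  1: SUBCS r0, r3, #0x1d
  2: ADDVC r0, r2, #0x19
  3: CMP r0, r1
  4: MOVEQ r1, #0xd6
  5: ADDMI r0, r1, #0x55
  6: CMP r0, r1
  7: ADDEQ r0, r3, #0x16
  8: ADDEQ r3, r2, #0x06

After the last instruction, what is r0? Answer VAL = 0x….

0: ✓ CMP  NZCV=1000
1: · SUBCS
2: ✓ ADDVC  r0←0x44
3: ✓ CMP  NZCV=1000
4: · MOVEQ
5: ✓ ADDMI  r0←0xc9
6: ✓ CMP  NZCV=0011
7: · ADDEQ
8: · ADDEQ

VAL = 0xc9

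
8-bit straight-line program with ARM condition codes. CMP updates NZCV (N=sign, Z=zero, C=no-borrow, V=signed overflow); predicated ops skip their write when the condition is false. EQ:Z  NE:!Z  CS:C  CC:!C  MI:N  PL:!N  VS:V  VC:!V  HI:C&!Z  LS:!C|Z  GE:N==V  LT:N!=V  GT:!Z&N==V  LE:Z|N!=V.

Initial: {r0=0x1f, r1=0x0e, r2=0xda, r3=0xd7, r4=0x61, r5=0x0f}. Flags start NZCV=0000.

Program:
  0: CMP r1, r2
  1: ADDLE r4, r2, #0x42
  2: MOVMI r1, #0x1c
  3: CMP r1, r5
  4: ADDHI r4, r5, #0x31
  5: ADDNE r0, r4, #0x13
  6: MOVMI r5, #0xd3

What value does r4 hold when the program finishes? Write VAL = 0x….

[0] flags=0000 → (cmp)
[1] flags=0000 LE?F → skip
[2] flags=0000 MI?F → skip
[3] flags=1000 → (cmp)
[4] flags=1000 HI?F → skip
[5] flags=1000 NE?T → r0=0x74
[6] flags=1000 MI?T → r5=0xd3

VAL = 0x61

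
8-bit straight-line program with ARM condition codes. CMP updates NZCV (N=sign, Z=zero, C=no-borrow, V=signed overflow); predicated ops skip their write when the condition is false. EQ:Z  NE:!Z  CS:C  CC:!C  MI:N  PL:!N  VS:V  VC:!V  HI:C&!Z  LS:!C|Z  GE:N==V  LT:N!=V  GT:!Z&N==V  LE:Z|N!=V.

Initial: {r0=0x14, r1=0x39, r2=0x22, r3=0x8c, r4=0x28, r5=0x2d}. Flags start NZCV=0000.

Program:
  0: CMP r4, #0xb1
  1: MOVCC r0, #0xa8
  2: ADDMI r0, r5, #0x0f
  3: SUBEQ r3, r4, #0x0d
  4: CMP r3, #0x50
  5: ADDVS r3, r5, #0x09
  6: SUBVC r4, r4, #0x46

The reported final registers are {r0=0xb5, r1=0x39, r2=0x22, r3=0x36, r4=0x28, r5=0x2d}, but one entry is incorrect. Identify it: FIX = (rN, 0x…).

FIX = (r0, 0xa8)

0: ✓ CMP  NZCV=0000
1: ✓ MOVCC  r0←0xa8
2: · ADDMI
3: · SUBEQ
4: ✓ CMP  NZCV=0011
5: ✓ ADDVS  r3←0x36
6: · SUBVC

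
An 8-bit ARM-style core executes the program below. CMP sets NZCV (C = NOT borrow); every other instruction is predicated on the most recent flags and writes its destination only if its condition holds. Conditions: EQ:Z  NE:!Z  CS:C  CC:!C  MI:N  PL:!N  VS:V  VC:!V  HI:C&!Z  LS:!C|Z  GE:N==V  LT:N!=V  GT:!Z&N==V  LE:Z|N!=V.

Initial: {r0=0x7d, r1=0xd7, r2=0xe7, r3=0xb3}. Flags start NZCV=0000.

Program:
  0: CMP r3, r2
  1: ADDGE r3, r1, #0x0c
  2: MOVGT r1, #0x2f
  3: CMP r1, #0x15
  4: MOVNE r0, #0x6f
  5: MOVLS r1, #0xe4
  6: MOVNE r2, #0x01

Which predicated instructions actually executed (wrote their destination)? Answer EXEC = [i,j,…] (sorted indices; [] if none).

EXEC = [4,6]

[0] flags=1000 → (cmp)
[1] flags=1000 GE?F → skip
[2] flags=1000 GT?F → skip
[3] flags=1010 → (cmp)
[4] flags=1010 NE?T → r0=0x6f
[5] flags=1010 LS?F → skip
[6] flags=1010 NE?T → r2=0x01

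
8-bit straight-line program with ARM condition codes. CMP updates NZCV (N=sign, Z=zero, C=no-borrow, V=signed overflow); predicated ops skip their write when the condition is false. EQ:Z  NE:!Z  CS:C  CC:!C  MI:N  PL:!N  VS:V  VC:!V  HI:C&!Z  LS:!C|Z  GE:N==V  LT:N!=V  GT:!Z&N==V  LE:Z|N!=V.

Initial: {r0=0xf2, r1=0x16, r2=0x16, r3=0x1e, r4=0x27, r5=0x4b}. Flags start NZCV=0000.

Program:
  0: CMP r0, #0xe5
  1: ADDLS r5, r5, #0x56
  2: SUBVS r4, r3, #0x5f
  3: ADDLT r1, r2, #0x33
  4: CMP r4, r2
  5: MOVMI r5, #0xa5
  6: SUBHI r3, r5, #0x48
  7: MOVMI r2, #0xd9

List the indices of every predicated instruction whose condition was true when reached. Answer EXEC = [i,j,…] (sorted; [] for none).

EXEC = [6]

0: ✓ CMP  NZCV=0010
1: · ADDLS
2: · SUBVS
3: · ADDLT
4: ✓ CMP  NZCV=0010
5: · MOVMI
6: ✓ SUBHI  r3←0x03
7: · MOVMI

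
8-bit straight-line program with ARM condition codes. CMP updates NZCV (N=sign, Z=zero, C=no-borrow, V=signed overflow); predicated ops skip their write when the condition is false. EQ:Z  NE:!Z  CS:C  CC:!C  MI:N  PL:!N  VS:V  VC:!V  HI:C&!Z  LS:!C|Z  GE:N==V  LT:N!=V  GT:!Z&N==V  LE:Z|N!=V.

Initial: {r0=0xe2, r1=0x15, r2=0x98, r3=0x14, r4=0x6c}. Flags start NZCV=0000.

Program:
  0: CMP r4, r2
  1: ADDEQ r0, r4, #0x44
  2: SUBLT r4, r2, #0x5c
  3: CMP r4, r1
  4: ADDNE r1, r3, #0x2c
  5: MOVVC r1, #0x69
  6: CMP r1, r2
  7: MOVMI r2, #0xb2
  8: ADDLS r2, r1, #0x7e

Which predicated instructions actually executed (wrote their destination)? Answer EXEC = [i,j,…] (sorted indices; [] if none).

EXEC = [4,5,7,8]

[0] flags=1001 → (cmp)
[1] flags=1001 EQ?F → skip
[2] flags=1001 LT?F → skip
[3] flags=0010 → (cmp)
[4] flags=0010 NE?T → r1=0x40
[5] flags=0010 VC?T → r1=0x69
[6] flags=1001 → (cmp)
[7] flags=1001 MI?T → r2=0xb2
[8] flags=1001 LS?T → r2=0xe7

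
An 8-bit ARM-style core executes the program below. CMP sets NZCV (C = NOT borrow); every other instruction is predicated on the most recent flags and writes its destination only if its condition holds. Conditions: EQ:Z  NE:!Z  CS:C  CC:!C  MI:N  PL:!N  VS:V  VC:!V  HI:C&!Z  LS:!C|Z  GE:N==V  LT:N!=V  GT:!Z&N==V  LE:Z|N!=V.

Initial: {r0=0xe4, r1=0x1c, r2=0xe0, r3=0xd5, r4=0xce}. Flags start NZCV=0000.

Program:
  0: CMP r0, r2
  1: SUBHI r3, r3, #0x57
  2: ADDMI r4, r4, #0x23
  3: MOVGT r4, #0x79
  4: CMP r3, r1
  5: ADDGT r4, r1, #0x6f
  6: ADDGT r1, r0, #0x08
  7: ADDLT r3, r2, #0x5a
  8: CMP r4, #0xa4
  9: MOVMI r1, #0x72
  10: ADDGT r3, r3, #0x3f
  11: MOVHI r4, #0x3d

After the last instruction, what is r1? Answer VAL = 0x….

0: ✓ CMP  NZCV=0010
1: ✓ SUBHI  r3←0x7e
2: · ADDMI
3: ✓ MOVGT  r4←0x79
4: ✓ CMP  NZCV=0010
5: ✓ ADDGT  r4←0x8b
6: ✓ ADDGT  r1←0xec
7: · ADDLT
8: ✓ CMP  NZCV=1000
9: ✓ MOVMI  r1←0x72
10: · ADDGT
11: · MOVHI

VAL = 0x72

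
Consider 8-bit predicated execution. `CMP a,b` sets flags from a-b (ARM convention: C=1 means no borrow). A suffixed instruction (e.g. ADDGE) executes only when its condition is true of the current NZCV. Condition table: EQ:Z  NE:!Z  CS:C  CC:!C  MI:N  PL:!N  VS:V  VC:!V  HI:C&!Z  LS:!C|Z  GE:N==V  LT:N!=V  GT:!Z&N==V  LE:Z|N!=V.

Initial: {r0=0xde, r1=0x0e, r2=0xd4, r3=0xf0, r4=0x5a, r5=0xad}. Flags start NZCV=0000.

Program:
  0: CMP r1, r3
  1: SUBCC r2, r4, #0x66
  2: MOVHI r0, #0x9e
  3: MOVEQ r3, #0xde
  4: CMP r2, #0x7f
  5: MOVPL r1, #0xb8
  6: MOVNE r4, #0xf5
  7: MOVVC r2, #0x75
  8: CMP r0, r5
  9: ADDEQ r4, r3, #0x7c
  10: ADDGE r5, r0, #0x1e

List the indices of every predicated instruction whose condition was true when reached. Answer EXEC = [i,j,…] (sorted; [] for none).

EXEC = [1,5,6,10]

[0] flags=0000 → (cmp)
[1] flags=0000 CC?T → r2=0xf4
[2] flags=0000 HI?F → skip
[3] flags=0000 EQ?F → skip
[4] flags=0011 → (cmp)
[5] flags=0011 PL?T → r1=0xb8
[6] flags=0011 NE?T → r4=0xf5
[7] flags=0011 VC?F → skip
[8] flags=0010 → (cmp)
[9] flags=0010 EQ?F → skip
[10] flags=0010 GE?T → r5=0xfc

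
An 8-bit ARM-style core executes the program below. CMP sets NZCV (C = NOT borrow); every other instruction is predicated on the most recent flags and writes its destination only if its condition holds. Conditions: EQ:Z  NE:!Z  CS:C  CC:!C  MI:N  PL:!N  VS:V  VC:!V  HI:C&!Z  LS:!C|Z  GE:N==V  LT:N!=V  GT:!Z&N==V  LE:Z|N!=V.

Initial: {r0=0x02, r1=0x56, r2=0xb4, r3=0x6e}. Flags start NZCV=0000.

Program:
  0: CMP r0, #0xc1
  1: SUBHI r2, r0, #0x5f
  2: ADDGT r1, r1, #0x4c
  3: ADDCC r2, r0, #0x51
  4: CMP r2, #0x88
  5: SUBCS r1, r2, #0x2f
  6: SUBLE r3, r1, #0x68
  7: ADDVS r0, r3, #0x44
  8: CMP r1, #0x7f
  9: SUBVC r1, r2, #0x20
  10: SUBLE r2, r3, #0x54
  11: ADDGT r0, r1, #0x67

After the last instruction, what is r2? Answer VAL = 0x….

VAL = 0x1a

0: ✓ CMP  NZCV=0000
1: · SUBHI
2: ✓ ADDGT  r1←0xa2
3: ✓ ADDCC  r2←0x53
4: ✓ CMP  NZCV=1001
5: · SUBCS
6: · SUBLE
7: ✓ ADDVS  r0←0xb2
8: ✓ CMP  NZCV=0011
9: · SUBVC
10: ✓ SUBLE  r2←0x1a
11: · ADDGT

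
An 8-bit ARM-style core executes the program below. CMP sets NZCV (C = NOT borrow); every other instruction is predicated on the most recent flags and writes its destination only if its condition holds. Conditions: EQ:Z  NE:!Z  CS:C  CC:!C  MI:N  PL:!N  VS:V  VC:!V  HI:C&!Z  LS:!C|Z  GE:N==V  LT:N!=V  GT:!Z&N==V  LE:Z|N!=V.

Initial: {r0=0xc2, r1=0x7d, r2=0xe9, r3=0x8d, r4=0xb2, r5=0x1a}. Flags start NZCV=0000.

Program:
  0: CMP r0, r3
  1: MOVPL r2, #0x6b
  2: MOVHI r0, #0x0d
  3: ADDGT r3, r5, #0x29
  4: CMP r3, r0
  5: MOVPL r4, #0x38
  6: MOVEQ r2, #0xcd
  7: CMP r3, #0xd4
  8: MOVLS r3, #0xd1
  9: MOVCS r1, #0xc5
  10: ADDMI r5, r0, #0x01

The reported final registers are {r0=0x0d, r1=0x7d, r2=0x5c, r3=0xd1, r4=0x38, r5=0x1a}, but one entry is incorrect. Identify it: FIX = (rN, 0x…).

0: ✓ CMP  NZCV=0010
1: ✓ MOVPL  r2←0x6b
2: ✓ MOVHI  r0←0x0d
3: ✓ ADDGT  r3←0x43
4: ✓ CMP  NZCV=0010
5: ✓ MOVPL  r4←0x38
6: · MOVEQ
7: ✓ CMP  NZCV=0000
8: ✓ MOVLS  r3←0xd1
9: · MOVCS
10: · ADDMI

FIX = (r2, 0x6b)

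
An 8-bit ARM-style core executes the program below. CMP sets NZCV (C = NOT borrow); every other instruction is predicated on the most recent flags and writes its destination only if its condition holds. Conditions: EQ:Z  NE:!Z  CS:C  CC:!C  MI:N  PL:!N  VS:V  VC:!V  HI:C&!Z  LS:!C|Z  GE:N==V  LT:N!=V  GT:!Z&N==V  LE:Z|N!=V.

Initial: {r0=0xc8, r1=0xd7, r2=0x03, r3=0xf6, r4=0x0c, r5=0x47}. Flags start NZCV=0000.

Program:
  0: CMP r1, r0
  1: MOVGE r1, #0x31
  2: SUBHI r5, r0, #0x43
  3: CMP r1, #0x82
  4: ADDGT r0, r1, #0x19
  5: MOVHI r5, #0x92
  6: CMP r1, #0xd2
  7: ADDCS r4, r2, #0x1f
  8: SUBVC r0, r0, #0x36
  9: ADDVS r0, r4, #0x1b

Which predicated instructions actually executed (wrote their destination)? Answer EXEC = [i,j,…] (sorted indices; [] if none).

[0] flags=0010 → (cmp)
[1] flags=0010 GE?T → r1=0x31
[2] flags=0010 HI?T → r5=0x85
[3] flags=1001 → (cmp)
[4] flags=1001 GT?T → r0=0x4a
[5] flags=1001 HI?F → skip
[6] flags=0000 → (cmp)
[7] flags=0000 CS?F → skip
[8] flags=0000 VC?T → r0=0x14
[9] flags=0000 VS?F → skip

EXEC = [1,2,4,8]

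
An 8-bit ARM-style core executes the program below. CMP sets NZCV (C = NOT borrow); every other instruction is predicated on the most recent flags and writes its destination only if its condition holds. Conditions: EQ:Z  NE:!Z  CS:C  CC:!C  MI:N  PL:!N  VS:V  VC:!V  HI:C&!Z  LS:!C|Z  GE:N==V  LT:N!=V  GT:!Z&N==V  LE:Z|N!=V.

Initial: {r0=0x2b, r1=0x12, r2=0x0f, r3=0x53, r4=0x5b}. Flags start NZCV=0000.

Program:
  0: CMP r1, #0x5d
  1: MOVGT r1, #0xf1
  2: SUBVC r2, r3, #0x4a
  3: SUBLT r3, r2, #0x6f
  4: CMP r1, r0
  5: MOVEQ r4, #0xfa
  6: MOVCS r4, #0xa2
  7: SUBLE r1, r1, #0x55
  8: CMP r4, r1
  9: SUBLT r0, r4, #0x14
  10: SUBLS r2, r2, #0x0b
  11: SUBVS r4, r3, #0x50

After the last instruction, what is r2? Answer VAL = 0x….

VAL = 0xfe

[0] flags=1000 → (cmp)
[1] flags=1000 GT?F → skip
[2] flags=1000 VC?T → r2=0x09
[3] flags=1000 LT?T → r3=0x9a
[4] flags=1000 → (cmp)
[5] flags=1000 EQ?F → skip
[6] flags=1000 CS?F → skip
[7] flags=1000 LE?T → r1=0xbd
[8] flags=1001 → (cmp)
[9] flags=1001 LT?F → skip
[10] flags=1001 LS?T → r2=0xfe
[11] flags=1001 VS?T → r4=0x4a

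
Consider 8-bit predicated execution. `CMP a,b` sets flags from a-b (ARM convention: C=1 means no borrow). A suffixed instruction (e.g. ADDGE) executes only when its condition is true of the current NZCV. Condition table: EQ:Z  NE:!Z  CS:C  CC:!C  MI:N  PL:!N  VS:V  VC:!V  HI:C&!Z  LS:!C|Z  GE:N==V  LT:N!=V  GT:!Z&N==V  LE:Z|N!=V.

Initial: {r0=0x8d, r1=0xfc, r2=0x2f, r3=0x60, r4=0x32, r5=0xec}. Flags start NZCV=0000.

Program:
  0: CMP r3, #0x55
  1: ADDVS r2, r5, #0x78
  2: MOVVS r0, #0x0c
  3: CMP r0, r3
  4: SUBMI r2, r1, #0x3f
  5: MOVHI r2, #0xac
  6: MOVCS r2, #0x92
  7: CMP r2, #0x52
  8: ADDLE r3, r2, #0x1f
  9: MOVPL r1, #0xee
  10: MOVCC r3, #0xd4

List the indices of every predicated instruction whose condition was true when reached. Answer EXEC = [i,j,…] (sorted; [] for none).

0: ✓ CMP  NZCV=0010
1: · ADDVS
2: · MOVVS
3: ✓ CMP  NZCV=0011
4: · SUBMI
5: ✓ MOVHI  r2←0xac
6: ✓ MOVCS  r2←0x92
7: ✓ CMP  NZCV=0011
8: ✓ ADDLE  r3←0xb1
9: ✓ MOVPL  r1←0xee
10: · MOVCC

EXEC = [5,6,8,9]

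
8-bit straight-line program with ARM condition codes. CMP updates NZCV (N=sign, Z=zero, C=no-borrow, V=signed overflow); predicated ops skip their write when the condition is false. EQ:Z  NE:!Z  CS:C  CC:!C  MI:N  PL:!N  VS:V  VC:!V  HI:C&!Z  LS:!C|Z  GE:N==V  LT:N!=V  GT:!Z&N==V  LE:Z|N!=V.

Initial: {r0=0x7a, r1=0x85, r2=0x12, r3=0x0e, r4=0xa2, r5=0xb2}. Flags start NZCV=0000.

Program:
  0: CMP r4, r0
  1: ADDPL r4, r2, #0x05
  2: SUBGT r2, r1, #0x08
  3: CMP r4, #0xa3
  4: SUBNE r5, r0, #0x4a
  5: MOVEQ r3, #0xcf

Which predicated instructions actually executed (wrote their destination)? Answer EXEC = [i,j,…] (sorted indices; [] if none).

EXEC = [1,4]

0: ✓ CMP  NZCV=0011
1: ✓ ADDPL  r4←0x17
2: · SUBGT
3: ✓ CMP  NZCV=0000
4: ✓ SUBNE  r5←0x30
5: · MOVEQ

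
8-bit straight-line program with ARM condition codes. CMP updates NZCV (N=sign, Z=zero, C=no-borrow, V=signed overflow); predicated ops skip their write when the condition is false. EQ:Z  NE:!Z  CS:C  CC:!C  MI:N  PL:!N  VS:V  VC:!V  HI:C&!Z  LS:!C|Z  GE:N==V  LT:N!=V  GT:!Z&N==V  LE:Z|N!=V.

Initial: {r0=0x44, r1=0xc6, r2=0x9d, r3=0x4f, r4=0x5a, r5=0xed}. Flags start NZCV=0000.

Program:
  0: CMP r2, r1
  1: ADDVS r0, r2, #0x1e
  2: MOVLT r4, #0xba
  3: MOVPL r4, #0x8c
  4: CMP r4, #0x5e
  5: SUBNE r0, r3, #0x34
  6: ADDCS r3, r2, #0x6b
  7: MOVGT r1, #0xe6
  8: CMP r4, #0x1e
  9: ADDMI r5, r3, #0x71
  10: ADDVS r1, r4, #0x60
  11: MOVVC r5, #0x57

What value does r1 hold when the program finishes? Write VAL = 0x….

VAL = 0xc6

0: ✓ CMP  NZCV=1000
1: · ADDVS
2: ✓ MOVLT  r4←0xba
3: · MOVPL
4: ✓ CMP  NZCV=0011
5: ✓ SUBNE  r0←0x1b
6: ✓ ADDCS  r3←0x08
7: · MOVGT
8: ✓ CMP  NZCV=1010
9: ✓ ADDMI  r5←0x79
10: · ADDVS
11: ✓ MOVVC  r5←0x57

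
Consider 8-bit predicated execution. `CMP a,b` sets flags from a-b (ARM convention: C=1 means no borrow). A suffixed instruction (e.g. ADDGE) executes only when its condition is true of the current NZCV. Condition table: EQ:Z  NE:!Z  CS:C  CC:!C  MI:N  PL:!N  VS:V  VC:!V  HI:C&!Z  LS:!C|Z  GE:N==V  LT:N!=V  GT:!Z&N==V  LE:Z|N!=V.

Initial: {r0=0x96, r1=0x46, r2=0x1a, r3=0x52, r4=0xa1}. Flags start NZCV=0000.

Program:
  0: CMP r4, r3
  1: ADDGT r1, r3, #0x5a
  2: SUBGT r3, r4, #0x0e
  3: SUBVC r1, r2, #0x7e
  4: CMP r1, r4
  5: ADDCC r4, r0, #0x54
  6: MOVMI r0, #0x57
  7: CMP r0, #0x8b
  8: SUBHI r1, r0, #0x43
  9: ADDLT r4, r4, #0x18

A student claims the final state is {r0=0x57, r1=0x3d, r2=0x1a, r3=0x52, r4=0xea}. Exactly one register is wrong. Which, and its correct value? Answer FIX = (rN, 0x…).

FIX = (r1, 0x46)

[0] flags=0011 → (cmp)
[1] flags=0011 GT?F → skip
[2] flags=0011 GT?F → skip
[3] flags=0011 VC?F → skip
[4] flags=1001 → (cmp)
[5] flags=1001 CC?T → r4=0xea
[6] flags=1001 MI?T → r0=0x57
[7] flags=1001 → (cmp)
[8] flags=1001 HI?F → skip
[9] flags=1001 LT?F → skip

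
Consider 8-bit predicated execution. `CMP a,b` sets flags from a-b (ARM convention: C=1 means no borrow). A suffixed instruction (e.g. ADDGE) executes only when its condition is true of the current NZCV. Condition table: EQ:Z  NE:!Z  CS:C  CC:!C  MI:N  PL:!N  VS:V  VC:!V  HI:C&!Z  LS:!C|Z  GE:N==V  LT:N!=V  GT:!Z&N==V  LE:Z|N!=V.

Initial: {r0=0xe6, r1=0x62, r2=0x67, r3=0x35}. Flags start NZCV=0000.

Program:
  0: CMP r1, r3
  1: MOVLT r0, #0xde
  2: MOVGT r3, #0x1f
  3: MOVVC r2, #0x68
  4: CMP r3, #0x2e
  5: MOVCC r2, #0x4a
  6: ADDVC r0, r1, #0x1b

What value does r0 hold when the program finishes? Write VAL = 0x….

0: ✓ CMP  NZCV=0010
1: · MOVLT
2: ✓ MOVGT  r3←0x1f
3: ✓ MOVVC  r2←0x68
4: ✓ CMP  NZCV=1000
5: ✓ MOVCC  r2←0x4a
6: ✓ ADDVC  r0←0x7d

VAL = 0x7d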